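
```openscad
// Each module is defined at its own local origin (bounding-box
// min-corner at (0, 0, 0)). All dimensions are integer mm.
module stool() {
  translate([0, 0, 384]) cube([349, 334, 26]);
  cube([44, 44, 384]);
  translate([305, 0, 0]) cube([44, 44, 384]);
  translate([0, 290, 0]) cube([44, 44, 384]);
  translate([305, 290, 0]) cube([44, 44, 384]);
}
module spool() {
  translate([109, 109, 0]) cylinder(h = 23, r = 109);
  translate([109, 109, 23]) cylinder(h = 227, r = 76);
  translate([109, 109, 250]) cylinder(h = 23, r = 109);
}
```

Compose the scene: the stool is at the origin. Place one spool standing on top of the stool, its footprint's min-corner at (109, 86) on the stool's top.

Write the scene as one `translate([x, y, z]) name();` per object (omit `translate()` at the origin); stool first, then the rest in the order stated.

stool();
translate([109, 86, 410]) spool();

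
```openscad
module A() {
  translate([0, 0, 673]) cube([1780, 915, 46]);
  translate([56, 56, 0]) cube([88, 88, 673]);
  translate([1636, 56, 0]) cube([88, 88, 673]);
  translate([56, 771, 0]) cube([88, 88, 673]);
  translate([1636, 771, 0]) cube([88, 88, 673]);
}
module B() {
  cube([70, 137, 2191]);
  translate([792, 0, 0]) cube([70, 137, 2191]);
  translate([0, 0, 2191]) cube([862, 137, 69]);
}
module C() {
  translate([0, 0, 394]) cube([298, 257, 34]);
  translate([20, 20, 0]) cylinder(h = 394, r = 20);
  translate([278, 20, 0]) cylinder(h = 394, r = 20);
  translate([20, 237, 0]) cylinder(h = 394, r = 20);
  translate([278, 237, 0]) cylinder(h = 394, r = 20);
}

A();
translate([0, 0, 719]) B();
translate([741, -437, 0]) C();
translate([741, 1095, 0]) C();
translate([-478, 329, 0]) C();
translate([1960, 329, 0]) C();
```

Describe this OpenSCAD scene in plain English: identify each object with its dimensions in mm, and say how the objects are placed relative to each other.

A is a rectangular dining table. The top is 1780×915×46 mm with its upper surface at z = 719 mm. It stands on four 88×88 mm square legs, each inset 56 mm from the nearest pair of top edges, running from the floor to the underside of the top.

B is a rectangular door frame: two vertical jambs of 70×137 mm section, 2191 mm tall, with a clear opening 722 mm wide between their inner faces. A header 69 mm tall and 137 mm deep lies on top of the jambs and spans the full outside width.

C is a four-legged stool. The seat is 298×257 mm, 34 mm thick, top at z = 428 mm. It stands on four round legs, each 40 mm in diameter, from z = 0 to the seat underside, each leg's axis is inset half a diameter from the nearest pair of seat edges (so the leg's bounding box is flush with the corner).

The door frame is on top of the table. Four stools sit around the table at the −y, +y, −x, +x sides.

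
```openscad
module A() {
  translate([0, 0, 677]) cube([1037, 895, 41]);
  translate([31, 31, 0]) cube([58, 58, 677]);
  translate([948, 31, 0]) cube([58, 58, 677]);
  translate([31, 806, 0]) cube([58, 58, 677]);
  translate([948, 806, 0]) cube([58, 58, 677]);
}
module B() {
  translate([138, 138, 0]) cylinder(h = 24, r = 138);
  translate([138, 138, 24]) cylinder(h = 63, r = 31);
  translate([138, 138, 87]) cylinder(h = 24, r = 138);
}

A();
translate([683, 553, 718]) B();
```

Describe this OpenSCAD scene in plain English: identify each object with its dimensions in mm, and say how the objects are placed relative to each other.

A is a table with a 1037×895 mm rectangular top, 41 mm thick, top surface at z = 718 mm, supported by four 58×58 mm square legs, each inset 31 mm from the nearest pair of top edges, running from the floor.

B is a spool: two coaxial disc flanges of radius 138 mm and thickness 24 mm, joined by a core cylinder of radius 31 mm and height 63 mm. The lower flange rests on z = 0 and the three cylinders share a vertical axis.

The spool is on top of the table.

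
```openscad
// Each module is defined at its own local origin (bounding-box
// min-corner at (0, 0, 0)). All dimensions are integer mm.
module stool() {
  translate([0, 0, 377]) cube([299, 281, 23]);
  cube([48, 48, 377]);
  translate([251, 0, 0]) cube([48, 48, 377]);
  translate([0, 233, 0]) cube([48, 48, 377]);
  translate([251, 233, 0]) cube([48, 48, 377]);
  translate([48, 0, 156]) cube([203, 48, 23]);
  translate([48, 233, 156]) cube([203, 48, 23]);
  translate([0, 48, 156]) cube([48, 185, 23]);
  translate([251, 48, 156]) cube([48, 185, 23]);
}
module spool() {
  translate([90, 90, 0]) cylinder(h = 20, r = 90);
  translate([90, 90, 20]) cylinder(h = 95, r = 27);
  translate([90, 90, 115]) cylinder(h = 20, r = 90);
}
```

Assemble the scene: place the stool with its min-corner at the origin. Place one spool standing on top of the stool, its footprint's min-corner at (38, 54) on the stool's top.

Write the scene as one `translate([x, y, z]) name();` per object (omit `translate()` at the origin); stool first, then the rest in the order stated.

stool();
translate([38, 54, 400]) spool();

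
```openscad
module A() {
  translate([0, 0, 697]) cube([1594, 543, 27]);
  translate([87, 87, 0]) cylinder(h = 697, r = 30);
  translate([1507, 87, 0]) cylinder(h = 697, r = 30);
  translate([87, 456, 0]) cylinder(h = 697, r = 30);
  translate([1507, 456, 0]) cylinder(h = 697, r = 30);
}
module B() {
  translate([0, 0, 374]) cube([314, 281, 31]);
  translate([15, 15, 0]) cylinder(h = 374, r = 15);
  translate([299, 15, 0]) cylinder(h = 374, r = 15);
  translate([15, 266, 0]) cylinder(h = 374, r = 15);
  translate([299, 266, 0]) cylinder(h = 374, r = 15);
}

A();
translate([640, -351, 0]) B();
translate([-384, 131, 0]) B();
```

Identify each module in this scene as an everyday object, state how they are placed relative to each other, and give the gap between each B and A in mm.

Each stool's nearest face is 70 mm from the table's bounding box.

A is a table. B is a stool. Two stools sit around the table at the −y, −x sides. The gap between each stool and the table is 70 mm.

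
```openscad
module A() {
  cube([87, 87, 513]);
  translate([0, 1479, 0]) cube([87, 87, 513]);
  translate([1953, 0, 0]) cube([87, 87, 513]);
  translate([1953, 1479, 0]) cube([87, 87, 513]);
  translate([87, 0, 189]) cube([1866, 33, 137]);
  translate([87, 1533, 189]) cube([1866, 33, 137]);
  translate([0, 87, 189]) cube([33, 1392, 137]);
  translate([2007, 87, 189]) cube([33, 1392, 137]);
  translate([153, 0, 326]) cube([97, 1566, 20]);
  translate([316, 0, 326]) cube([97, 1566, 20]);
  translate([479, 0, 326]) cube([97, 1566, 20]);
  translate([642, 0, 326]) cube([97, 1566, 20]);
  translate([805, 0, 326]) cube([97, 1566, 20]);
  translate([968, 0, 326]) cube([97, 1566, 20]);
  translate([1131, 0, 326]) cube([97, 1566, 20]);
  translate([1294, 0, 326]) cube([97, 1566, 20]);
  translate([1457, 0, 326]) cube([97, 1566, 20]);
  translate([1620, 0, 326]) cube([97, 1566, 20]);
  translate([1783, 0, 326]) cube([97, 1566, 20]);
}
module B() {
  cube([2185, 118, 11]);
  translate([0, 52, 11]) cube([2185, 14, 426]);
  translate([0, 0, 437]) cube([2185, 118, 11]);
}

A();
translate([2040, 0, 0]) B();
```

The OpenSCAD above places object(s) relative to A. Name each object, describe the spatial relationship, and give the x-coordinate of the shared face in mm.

A is a bed frame. B is an I-beam. The I-beam is against the bed frame's +x side, with their −y faces flush. The x-coordinate of the shared face is 2040 mm.

The bed frame's +x face and the I-beam's −x face are both at x = 2040 mm.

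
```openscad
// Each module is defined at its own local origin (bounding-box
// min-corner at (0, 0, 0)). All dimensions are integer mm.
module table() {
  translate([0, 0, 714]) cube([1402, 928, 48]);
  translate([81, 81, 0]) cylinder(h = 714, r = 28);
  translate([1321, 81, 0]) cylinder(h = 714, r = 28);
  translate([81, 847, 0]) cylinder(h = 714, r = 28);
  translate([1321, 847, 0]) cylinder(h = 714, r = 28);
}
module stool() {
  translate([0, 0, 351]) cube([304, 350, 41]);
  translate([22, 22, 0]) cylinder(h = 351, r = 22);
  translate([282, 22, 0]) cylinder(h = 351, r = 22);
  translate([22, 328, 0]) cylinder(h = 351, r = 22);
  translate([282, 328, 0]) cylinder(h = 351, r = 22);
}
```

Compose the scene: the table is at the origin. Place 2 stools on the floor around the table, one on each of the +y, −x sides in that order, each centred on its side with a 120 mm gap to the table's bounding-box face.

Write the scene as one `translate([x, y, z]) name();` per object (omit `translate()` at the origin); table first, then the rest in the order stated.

table();
translate([549, 1048, 0]) stool();
translate([-424, 289, 0]) stool();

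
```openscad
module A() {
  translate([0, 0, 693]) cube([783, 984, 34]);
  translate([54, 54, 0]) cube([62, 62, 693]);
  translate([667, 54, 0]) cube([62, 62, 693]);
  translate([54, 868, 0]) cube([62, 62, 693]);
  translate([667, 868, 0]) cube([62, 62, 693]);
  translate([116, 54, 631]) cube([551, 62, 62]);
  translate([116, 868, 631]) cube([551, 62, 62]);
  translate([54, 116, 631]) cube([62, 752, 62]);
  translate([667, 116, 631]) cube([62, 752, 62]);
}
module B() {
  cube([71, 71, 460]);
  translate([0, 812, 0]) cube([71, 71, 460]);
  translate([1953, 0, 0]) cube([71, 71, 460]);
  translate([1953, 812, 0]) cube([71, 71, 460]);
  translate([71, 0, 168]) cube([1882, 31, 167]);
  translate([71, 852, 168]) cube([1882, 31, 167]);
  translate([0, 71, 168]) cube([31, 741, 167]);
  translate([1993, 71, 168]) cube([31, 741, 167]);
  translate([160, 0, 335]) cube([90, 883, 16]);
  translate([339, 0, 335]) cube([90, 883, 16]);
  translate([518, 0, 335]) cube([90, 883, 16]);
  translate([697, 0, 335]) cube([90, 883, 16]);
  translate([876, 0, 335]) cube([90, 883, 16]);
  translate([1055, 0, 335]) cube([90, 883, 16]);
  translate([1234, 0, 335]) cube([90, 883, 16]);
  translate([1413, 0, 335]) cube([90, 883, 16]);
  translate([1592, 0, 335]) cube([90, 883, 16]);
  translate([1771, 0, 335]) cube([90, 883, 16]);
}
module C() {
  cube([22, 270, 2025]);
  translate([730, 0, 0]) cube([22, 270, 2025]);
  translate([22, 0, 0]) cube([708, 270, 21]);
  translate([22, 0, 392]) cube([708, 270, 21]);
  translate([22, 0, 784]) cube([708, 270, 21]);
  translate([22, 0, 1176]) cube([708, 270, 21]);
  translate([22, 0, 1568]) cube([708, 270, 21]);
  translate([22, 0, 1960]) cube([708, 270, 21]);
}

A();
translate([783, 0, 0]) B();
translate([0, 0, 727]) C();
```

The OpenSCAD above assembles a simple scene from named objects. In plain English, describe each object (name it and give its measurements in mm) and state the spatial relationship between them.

A is a rectangular dining table. The top is 783×984×34 mm with its upper surface at z = 727 mm. It stands on four 62×62 mm square legs, each inset 54 mm from the nearest pair of top edges, running from the floor to the underside of the top. Four apron rails, 62 mm thick and 62 mm tall, run between adjacent legs with their top edges flush with the underside of the top and their outer faces flush with the legs' outer faces.

B is a bed frame 2024 mm long (x) by 883 mm wide (y). Four 71×71 mm corner posts, 460 mm tall, at the corners of the footprint. Four rails of 31 mm thickness and 167 mm height run between adjacent posts with their undersides at z = 168 mm, their outer faces flush with the outside of the frame (the two x-running rails run between the posts' inner faces; the two y-running rails run between the posts' inner faces). 10 slats, each 90 mm wide (x) and 16 mm thick, lie across the top of the two x-running rails, running the full 883 mm width of the frame in y; the slats are evenly spaced along x between the inner faces of the end posts with equal gaps (rounded down to the nearest mm) at the −x end and between each pair — any rounding remainder accumulates at the +x end.

C is an open bookshelf. Two side panels, each 22 mm thick, 270 mm deep and 2025 mm tall, stand 752 mm apart (outside-to-outside). Between them sit 6 shelves, each 21 mm thick and 270 mm deep, spanning the full gap between the sides. The bottom shelf rests on the floor (its underside at z = 0) and the clear gap between one shelf's top and the next shelf's underside is 371 mm.

The bed frame is against the table's +x side, with their −y faces flush. The bookshelf is on top of the table.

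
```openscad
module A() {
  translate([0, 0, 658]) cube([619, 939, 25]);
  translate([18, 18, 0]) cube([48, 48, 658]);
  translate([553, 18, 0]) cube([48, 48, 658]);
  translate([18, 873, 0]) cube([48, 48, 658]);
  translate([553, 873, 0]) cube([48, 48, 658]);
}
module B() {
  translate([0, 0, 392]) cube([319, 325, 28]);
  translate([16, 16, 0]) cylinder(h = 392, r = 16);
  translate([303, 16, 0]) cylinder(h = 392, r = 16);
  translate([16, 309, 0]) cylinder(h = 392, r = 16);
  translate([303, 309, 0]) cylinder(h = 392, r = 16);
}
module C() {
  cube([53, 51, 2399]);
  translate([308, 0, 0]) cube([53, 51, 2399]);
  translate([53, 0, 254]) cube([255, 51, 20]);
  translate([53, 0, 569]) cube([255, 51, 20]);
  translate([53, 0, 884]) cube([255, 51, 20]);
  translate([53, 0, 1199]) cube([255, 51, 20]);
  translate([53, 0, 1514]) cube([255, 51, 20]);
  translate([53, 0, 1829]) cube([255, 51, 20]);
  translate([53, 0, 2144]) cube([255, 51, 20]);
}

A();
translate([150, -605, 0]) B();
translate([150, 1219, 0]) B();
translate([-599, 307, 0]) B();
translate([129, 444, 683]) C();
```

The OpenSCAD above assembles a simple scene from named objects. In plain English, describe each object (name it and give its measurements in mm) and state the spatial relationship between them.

A is a rectangular dining table. The top is 619×939×25 mm with its upper surface at z = 683 mm. It stands on four 48×48 mm square legs, each inset 18 mm from the nearest pair of top edges, running from the floor to the underside of the top.

B is a four-legged stool. The seat is 319×325 mm, 28 mm thick, top at z = 420 mm. It stands on four round legs, each 32 mm in diameter, from z = 0 to the seat underside, each leg's axis is inset half a diameter from the nearest pair of seat edges (so the leg's bounding box is flush with the corner).

C is a wooden ladder with two side rails of 53×51 mm section and 2399 mm height, set 361 mm apart overall. Between them run 7 rectangular rungs (51 mm deep, 20 mm thick), front faces flush with the rails' −y face. The bottom of the first rung is 254 mm above the floor and each subsequent rung is 315 mm higher than the one below.

Three stools sit around the table at the −y, +y, −x sides. The ladder is on top of the table, centred.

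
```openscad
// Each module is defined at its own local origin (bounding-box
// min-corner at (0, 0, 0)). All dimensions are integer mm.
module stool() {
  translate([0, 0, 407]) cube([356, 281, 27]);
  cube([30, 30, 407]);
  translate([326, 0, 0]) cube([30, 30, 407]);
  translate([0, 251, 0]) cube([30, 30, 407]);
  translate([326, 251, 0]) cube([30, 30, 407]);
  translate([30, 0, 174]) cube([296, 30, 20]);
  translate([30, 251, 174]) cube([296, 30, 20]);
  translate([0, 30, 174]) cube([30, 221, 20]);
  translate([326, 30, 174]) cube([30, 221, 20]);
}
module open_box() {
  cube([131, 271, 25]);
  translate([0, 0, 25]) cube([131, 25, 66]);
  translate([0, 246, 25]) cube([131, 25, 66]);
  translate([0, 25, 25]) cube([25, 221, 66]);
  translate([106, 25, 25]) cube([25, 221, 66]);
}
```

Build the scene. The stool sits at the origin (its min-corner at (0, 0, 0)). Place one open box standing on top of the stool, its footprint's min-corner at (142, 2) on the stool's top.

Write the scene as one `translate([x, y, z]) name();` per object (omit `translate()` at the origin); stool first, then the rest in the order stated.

stool();
translate([142, 2, 434]) open_box();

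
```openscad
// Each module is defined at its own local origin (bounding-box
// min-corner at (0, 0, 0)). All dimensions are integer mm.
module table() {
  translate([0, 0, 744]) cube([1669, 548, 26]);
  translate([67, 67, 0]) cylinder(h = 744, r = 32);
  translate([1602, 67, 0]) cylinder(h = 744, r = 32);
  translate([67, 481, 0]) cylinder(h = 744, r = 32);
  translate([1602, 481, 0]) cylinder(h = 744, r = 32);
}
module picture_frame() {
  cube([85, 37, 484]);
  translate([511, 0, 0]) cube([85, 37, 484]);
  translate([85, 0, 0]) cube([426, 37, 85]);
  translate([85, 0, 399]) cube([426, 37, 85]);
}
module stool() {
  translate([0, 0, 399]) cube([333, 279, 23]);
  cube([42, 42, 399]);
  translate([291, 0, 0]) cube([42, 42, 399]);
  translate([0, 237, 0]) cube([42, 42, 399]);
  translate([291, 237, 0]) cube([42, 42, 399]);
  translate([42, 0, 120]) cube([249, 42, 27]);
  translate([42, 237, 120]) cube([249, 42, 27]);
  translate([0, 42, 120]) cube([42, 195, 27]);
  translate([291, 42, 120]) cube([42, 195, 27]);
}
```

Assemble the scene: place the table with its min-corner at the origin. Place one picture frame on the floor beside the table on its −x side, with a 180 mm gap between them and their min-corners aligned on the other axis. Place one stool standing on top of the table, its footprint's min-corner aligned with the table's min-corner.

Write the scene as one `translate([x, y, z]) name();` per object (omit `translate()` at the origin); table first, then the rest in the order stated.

table();
translate([-776, 0, 0]) picture_frame();
translate([0, 0, 770]) stool();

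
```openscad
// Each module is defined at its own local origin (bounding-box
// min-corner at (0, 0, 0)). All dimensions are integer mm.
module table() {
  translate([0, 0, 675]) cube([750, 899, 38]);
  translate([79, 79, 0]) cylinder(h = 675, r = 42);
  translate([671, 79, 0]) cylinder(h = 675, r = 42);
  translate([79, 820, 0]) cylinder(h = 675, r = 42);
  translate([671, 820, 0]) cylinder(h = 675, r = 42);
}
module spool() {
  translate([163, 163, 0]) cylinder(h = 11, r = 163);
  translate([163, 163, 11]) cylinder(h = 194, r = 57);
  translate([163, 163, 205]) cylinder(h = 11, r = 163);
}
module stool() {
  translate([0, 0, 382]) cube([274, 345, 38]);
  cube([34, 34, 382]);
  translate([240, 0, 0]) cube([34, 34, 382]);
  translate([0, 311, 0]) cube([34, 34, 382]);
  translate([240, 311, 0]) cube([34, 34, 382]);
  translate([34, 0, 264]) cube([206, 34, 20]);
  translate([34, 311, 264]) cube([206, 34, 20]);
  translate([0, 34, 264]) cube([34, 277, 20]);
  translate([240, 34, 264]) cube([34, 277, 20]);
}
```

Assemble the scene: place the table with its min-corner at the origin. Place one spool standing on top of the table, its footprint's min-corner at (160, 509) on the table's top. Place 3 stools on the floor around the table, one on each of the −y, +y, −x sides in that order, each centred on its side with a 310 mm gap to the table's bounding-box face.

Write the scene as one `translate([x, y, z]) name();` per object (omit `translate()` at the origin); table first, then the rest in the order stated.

table();
translate([160, 509, 713]) spool();
translate([238, -655, 0]) stool();
translate([238, 1209, 0]) stool();
translate([-584, 277, 0]) stool();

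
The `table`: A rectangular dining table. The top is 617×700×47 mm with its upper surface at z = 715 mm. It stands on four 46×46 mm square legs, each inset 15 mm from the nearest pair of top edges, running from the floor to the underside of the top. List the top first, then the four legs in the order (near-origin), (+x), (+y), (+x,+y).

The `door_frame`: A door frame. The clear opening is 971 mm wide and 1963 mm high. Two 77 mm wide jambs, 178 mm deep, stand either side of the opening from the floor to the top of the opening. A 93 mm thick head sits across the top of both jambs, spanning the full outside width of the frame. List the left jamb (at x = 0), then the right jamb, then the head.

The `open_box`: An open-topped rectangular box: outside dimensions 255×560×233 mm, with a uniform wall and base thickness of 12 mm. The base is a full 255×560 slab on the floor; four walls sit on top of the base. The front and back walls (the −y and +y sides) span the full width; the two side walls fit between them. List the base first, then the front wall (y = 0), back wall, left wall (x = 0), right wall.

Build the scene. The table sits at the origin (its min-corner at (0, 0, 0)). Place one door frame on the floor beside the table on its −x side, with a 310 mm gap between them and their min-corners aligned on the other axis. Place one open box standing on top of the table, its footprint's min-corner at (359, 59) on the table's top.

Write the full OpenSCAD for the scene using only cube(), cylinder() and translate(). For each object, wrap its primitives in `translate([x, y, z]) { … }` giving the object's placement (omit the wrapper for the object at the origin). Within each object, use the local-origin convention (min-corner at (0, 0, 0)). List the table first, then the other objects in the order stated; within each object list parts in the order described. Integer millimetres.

translate([0, 0, 668]) cube([617, 700, 47]);
translate([15, 15, 0]) cube([46, 46, 668]);
translate([556, 15, 0]) cube([46, 46, 668]);
translate([15, 639, 0]) cube([46, 46, 668]);
translate([556, 639, 0]) cube([46, 46, 668]);
translate([-1435, 0, 0]) {
  cube([77, 178, 1963]);
  translate([1048, 0, 0]) cube([77, 178, 1963]);
  translate([0, 0, 1963]) cube([1125, 178, 93]);
}
translate([359, 59, 715]) {
  cube([255, 560, 12]);
  translate([0, 0, 12]) cube([255, 12, 221]);
  translate([0, 548, 12]) cube([255, 12, 221]);
  translate([0, 12, 12]) cube([12, 536, 221]);
  translate([243, 12, 12]) cube([12, 536, 221]);
}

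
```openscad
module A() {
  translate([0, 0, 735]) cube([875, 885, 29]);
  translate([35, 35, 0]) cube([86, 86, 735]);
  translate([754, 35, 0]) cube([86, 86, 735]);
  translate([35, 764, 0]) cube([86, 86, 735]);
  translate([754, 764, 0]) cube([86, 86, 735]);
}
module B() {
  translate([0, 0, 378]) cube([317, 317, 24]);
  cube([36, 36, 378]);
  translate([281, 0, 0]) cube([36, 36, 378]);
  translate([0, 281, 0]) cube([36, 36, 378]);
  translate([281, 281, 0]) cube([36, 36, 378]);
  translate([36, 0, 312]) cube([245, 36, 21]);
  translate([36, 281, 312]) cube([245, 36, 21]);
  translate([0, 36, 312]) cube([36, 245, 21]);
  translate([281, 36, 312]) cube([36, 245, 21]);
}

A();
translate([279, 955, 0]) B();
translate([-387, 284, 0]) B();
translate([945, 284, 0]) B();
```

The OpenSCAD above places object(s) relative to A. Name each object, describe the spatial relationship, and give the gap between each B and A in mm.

Each stool's nearest face is 70 mm from the table's bounding box.

A is a table. B is a stool. Three stools sit around the table at the +y, −x, +x sides. The gap between each stool and the table is 70 mm.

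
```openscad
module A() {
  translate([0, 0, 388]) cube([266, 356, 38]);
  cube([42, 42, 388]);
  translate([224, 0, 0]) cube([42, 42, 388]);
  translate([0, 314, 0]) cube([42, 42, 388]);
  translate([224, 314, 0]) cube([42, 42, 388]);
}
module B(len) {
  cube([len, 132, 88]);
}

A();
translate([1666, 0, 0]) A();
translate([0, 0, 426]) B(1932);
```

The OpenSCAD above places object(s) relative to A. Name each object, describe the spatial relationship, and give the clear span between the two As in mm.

Second stool starts at x = 1666; first ends at x = 266; clear span = 1666 − 266 = 1400 mm.

A is a stool. B is a beam. A beam spans the tops of two stools. The clear span between the two stools is 1400 mm.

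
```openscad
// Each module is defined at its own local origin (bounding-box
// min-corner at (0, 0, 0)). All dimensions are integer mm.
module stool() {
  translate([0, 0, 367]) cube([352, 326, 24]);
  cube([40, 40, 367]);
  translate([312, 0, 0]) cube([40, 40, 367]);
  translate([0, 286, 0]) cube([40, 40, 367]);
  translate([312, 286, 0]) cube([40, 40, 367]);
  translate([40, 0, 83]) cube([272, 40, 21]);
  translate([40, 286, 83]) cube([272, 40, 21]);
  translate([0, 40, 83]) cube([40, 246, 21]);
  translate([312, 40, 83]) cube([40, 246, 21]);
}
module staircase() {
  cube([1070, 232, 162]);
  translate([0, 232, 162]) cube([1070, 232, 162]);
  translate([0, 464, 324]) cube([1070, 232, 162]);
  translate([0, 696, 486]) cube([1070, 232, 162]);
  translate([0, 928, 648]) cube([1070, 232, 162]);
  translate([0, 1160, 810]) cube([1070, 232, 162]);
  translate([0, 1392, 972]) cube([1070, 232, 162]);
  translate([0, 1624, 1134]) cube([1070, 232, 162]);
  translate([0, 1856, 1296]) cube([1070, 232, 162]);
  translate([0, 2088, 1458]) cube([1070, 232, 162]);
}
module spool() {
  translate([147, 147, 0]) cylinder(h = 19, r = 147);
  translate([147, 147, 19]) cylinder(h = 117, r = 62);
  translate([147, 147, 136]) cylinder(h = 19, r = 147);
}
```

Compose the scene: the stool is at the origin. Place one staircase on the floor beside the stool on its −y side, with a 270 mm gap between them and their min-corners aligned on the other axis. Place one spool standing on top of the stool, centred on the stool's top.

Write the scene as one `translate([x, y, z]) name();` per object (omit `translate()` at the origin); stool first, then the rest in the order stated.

stool();
translate([0, -2590, 0]) staircase();
translate([29, 16, 391]) spool();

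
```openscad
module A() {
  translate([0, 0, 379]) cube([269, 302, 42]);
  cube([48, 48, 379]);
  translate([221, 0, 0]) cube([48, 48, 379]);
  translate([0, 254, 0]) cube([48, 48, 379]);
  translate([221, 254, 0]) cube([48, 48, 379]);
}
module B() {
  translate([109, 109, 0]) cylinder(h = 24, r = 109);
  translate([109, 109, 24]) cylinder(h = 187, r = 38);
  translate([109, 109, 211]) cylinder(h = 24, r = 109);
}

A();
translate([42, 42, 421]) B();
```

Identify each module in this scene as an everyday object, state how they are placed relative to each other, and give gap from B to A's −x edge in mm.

A is a stool. B is a spool. The spool is on top of the stool. The gap from the spool to the stool's −x edge is 42 mm.

The spool's min-x is at 42; the stool's min-x is 0; gap = 42 mm.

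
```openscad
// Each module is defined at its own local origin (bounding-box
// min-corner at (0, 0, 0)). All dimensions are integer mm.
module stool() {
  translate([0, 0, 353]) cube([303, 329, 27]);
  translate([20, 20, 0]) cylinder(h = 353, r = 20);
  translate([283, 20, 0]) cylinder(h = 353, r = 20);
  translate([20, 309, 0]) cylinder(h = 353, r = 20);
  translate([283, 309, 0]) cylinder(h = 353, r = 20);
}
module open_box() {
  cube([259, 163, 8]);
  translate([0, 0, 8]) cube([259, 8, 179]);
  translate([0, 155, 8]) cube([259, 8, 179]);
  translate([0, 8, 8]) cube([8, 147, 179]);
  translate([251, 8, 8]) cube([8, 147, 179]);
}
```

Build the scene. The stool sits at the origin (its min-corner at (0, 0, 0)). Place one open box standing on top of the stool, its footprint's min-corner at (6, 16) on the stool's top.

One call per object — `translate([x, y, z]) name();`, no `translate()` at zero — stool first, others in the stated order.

stool();
translate([6, 16, 380]) open_box();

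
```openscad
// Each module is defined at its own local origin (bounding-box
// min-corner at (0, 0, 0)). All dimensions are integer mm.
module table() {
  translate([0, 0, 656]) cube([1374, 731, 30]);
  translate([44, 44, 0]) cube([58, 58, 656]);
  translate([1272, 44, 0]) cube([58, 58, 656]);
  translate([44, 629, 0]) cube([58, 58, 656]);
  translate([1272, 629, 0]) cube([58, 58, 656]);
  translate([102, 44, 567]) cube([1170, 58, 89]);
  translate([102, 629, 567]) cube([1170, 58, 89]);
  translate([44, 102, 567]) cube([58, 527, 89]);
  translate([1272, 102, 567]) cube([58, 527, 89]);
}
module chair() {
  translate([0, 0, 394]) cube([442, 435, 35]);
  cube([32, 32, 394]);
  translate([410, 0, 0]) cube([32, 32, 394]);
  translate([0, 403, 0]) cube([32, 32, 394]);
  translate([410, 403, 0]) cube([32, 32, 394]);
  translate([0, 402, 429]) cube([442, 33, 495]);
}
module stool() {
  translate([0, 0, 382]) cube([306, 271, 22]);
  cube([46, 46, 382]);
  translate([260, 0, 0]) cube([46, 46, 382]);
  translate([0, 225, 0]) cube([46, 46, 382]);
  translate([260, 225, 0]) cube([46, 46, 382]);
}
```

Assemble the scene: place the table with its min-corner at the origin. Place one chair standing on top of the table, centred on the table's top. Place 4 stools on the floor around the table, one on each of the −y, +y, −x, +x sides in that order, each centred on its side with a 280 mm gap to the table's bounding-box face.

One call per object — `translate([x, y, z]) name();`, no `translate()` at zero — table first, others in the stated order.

table();
translate([466, 148, 686]) chair();
translate([534, -551, 0]) stool();
translate([534, 1011, 0]) stool();
translate([-586, 230, 0]) stool();
translate([1654, 230, 0]) stool();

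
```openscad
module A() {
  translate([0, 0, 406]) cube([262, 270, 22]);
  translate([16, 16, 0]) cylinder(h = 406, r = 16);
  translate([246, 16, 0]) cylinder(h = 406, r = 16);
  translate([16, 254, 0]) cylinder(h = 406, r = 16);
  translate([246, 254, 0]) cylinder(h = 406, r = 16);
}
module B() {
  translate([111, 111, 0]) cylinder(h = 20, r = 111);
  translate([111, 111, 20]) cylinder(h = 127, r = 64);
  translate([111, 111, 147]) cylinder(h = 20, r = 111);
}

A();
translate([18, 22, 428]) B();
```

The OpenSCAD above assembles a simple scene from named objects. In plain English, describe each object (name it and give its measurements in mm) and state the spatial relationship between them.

A is a simple wooden stool: a rectangular seat 262 mm (x) by 270 mm (y), 22 mm thick, top face at z = 428 mm, on four round legs, each 32 mm in diameter. The legs rest on z = 0, each leg's axis is inset half a diameter from the nearest pair of seat edges (so the leg's bounding box is flush with the corner).

B is a spool: two coaxial disc flanges of radius 111 mm and thickness 20 mm, joined by a core cylinder of radius 64 mm and height 127 mm. The lower flange rests on z = 0 and the three cylinders share a vertical axis.

The spool is on top of the stool.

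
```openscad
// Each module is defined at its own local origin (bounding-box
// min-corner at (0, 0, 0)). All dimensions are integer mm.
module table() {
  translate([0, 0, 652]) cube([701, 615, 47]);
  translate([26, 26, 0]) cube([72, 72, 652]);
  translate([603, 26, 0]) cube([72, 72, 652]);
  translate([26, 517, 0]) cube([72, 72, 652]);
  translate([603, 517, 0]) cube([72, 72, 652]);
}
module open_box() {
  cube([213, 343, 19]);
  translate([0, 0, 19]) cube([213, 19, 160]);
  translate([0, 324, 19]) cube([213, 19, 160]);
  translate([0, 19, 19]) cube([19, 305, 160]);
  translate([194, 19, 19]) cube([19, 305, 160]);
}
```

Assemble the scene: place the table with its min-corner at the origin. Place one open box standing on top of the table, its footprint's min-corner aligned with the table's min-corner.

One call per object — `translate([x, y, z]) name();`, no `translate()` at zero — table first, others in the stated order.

table();
translate([0, 0, 699]) open_box();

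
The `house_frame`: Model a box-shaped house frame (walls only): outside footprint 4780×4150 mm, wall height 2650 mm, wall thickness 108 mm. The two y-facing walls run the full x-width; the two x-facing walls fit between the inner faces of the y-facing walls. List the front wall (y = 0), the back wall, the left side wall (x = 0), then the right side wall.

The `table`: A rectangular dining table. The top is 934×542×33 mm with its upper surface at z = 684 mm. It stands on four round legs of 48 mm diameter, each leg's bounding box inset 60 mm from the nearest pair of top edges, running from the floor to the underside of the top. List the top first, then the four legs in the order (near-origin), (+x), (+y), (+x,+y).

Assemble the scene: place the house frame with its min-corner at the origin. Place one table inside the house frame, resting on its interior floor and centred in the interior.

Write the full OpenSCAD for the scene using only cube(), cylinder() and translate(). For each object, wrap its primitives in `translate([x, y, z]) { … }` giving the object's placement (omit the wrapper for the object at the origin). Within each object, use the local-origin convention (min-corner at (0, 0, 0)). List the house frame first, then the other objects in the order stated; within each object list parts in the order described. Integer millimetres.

cube([4780, 108, 2650]);
translate([0, 4042, 0]) cube([4780, 108, 2650]);
translate([0, 108, 0]) cube([108, 3934, 2650]);
translate([4672, 108, 0]) cube([108, 3934, 2650]);
translate([1923, 1804, 0]) {
  translate([0, 0, 651]) cube([934, 542, 33]);
  translate([84, 84, 0]) cylinder(h = 651, r = 24);
  translate([850, 84, 0]) cylinder(h = 651, r = 24);
  translate([84, 458, 0]) cylinder(h = 651, r = 24);
  translate([850, 458, 0]) cylinder(h = 651, r = 24);
}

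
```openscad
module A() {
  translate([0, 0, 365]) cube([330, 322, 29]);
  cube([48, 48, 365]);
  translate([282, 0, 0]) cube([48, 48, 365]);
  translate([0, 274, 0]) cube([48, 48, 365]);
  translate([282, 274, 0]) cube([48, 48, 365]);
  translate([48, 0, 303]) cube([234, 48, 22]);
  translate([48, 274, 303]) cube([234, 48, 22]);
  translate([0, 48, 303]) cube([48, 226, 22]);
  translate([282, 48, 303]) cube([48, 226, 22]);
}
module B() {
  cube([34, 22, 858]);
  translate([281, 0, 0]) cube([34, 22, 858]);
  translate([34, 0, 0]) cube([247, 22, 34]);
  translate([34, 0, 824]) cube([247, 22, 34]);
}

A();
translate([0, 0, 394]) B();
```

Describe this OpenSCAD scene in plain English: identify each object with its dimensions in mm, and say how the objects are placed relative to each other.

A is a simple wooden stool: a rectangular seat 330 mm (x) by 322 mm (y), 29 mm thick, top face at z = 394 mm, on four square legs, each 48×48 mm in cross-section. The legs rest on z = 0, each flush with a corner of the seat. Four stretchers, 48 mm wide and 22 mm tall, connect adjacent legs with their undersides at z = 303 mm, each running between the inner faces of the legs it joins and aligned with the legs' outer faces on the other axis.

B is a picture frame with a 247×790 mm rectangular opening (x by z) and a uniform 34 mm border on every side. Frame depth is 22 mm along y. It is built from two vertical stiles running the full outside height and two horizontal rails spanning the gap between the stiles.

The picture frame is on top of the stool.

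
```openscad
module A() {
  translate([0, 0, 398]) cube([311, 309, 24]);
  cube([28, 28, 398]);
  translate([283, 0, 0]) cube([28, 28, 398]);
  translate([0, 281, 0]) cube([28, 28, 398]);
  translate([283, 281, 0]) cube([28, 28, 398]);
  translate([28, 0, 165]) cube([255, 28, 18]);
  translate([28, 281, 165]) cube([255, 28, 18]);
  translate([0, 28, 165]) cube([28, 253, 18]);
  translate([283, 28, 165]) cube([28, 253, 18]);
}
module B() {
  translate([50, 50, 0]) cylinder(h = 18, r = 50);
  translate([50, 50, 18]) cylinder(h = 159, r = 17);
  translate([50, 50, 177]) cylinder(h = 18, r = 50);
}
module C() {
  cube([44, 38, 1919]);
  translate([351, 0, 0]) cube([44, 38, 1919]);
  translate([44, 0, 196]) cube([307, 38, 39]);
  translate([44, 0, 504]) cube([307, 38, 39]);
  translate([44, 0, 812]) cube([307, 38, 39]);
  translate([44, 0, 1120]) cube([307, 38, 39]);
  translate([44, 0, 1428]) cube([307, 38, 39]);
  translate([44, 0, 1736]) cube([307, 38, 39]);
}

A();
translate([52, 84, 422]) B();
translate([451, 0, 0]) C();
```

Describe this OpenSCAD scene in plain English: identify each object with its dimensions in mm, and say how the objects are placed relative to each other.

A is a four-legged stool. The seat is 311×309 mm, 24 mm thick, top at z = 422 mm. It stands on four square legs, each 28×28 mm in cross-section, from z = 0 to the seat underside, each flush with a corner of the seat. Four stretchers, 28 mm wide and 18 mm tall, connect adjacent legs with their undersides at z = 165 mm, each running between the inner faces of the legs it joins and aligned with the legs' outer faces on the other axis.

B is a spool: two coaxial disc flanges of radius 50 mm and thickness 18 mm, joined by a core cylinder of radius 17 mm and height 159 mm. The lower flange rests on z = 0 and the three cylinders share a vertical axis.

C is a wooden ladder with two side rails of 44×38 mm section and 1919 mm height, set 395 mm apart overall. Between them run 6 rectangular rungs (38 mm deep, 39 mm thick), front faces flush with the rails' −y face. The bottom of the first rung is 196 mm above the floor and each subsequent rung is 308 mm higher than the one below.

The spool is on top of the stool. The ladder is on the floor beside the stool on its +x side.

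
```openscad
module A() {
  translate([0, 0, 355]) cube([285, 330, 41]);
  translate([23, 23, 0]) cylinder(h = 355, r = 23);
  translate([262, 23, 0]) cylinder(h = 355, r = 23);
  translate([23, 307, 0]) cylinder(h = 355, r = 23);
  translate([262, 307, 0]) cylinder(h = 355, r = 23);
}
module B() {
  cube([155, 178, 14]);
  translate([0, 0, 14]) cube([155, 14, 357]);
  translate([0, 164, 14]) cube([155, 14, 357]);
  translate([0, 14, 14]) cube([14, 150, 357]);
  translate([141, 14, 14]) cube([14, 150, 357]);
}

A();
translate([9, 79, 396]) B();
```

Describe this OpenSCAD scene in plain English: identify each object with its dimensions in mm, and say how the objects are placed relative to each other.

A is a four-legged stool. The seat is 285×330 mm, 41 mm thick, top at z = 396 mm. It stands on four round legs, each 46 mm in diameter, from z = 0 to the seat underside, each leg's axis is inset half a diameter from the nearest pair of seat edges (so the leg's bounding box is flush with the corner).

B is an open-topped rectangular box: outside dimensions 155×178×371 mm, with a uniform wall and base thickness of 14 mm. The base is a full 155×178 slab on the floor; four walls sit on top of the base. The front and back walls (the −y and +y sides) span the full width; the two side walls fit between them.

The open box is on top of the stool.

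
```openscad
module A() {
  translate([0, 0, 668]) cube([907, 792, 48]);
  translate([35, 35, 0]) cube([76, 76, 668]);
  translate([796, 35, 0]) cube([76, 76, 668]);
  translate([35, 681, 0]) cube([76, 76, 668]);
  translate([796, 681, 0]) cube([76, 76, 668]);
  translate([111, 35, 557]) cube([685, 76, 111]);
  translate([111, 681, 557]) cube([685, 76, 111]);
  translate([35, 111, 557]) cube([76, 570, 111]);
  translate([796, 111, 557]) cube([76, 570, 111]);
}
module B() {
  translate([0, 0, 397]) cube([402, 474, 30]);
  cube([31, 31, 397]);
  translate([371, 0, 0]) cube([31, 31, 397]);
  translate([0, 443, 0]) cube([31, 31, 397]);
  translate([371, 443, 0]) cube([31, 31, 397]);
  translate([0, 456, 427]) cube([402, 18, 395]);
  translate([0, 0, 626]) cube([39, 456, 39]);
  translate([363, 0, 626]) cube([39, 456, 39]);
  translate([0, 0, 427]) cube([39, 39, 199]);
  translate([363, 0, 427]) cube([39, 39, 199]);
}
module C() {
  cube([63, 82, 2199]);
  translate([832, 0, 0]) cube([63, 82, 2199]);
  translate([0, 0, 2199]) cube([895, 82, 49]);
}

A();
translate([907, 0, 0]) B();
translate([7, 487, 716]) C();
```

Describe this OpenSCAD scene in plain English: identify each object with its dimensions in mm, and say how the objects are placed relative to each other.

A is a table with a 907×792 mm rectangular top, 48 mm thick, top surface at z = 716 mm, supported by four 76×76 mm square legs, each inset 35 mm from the nearest pair of top edges, running from the floor. Four apron rails, 76 mm thick and 111 mm tall, run between adjacent legs with their top edges flush with the underside of the top and their outer faces flush with the legs' outer faces.

B is a chair. The seat is a 402×474×30 mm slab with its top at z = 427 mm, on four 31×31 mm corner legs (flush with the seat edges, standing on z = 0). A flat backrest 18 mm thick, 395 mm tall, spans the full seat width and rises from the seat top along its +y edge, rear face flush with the rear of the seat. Two armrests of 39×39 mm section run along each side from the seat's front edge to the front of the backrest, top faces 238 mm above the seat top and outer faces flush with the seat's x-edges; a 39×39 mm post under the front of each armrest stands on the seat at the front corner.

C is a door frame. The clear opening is 769 mm wide and 2199 mm high. Two 63 mm wide jambs, 82 mm deep, stand either side of the opening from the floor to the top of the opening. A 49 mm thick head sits across the top of both jambs, spanning the full outside width of the frame.

The chair is against the table's +x side, with their −y faces flush. The door frame is on top of the table.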